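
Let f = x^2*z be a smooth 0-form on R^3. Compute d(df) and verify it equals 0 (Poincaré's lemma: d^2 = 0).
d(df) = 0

Step 1: df = sum_i (∂f/∂x_i) dx_i = (2*x*z) dx + (0) dy + (x^2) dz.
Step 2: Apply d again. Using the 1-form formula, the coefficient of dx ∧ dy in d(df) is ∂^2 f/∂x ∂y - ∂^2 f/∂y ∂x = (0) - (0) = 0 (equality of mixed partials for smooth f).
Similarly for dx ∧ dz and dy ∧ dz — all coefficients vanish. So d(df) = 0.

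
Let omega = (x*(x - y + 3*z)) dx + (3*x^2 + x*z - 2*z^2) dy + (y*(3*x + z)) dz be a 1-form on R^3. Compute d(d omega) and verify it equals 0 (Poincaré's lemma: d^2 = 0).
d(d omega) = 0

Step 1: d omega = sum_{i<j} (∂f_j/∂x_i - ∂f_i/∂x_j) dx_i ∧ dx_j:
  coeff of dx ∧ dy: 7*x + z
  coeff of dx ∧ dz: -3*x + 3*y
  coeff of dy ∧ dz: 2*x + 5*z
Step 2: Apply d again to each 2-form coefficient. The only possible 3-form in R^3 is dx ∧ dy ∧ dz, with coefficient
  ∂(coeff of dy∧dz)/∂x - ∂(coeff of dx∧dz)/∂y + ∂(coeff of dx∧dy)/∂z
  = ∂/∂x (2*x + 5*z) - ∂/∂y (-3*x + 3*y) + ∂/∂z (7*x + z).
Each of these terms simplifies to sums of mixed partials that cancel in pairs. The result is 0 (by equality of mixed partials for smooth functions — Schwarz / Clairaut).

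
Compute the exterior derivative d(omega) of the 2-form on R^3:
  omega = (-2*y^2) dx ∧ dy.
d(omega) = 0

For a 2-form omega = sum_{i<j} g_{ij} dx_i ∧ dx_j, the exterior derivative is
  d(omega) = sum_{i<j} d(g_{ij}) ∧ dx_i ∧ dx_j = sum_{i<j, k} (∂g_{ij}/∂x_k) dx_k ∧ dx_i ∧ dx_j.
Expand each term, using dx_k ∧ dx_i ∧ dx_j = sgn(permutation) dx_{(a)} ∧ dx_{(b)} ∧ dx_{(c)} with (a < b < c) sorted:

Collecting like 3-forms: d(omega) = 0.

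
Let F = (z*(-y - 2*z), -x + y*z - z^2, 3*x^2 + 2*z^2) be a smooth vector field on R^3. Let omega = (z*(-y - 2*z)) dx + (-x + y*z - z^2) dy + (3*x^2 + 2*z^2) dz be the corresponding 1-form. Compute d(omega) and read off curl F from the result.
d(omega) = (-y + 2*z) dy ∧ dz + (-6*x - y - 4*z) dz ∧ dx + (z - 1) dx ∧ dy; curl F = (-y + 2*z, -6*x - y - 4*z, z - 1)

d omega = sum_{i<j} (∂f_j/∂x_i - ∂f_i/∂x_j) dx_i ∧ dx_j. Under the identification (dy ∧ dz, dz ∧ dx, dx ∧ dy) ↔ (e_x, e_y, e_z), the coefficients are exactly the components of curl F. Compute:
  ∂R/∂y - ∂Q/∂z = (0) - (y - 2*z) = -y + 2*z
  ∂P/∂z - ∂R/∂x = (-y - 4*z) - (6*x) = -6*x - y - 4*z
  ∂Q/∂x - ∂P/∂y = (-1) - (-z) = z - 1.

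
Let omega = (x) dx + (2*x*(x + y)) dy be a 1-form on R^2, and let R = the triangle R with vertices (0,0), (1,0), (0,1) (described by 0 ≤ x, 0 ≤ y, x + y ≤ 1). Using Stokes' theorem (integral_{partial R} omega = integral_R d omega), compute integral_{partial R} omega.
integral_(partial R) omega = 1

Stokes: integral_partial_R omega = integral_R d omega with d omega = (∂Q/∂x - ∂P/∂y) dx ∧ dy.
  ∂Q/∂x = 4*x + 2*y
  ∂P/∂y = 0
  integrand = ∂Q/∂x - ∂P/∂y = 4*x + 2*y.
Integrating over R: integral_0^1 integral_0^{1-x} (4*x + 2*y) dy dx = 1.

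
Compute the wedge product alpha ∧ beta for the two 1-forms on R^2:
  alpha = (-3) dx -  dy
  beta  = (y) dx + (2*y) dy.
alpha ∧ beta = (-5*y) dx ∧ dy

Distribute the wedge, using dx_i ∧ dx_j = -dx_j ∧ dx_i and dx_i ∧ dx_i = 0. For each pair (i, j) with i < j, the coefficient of dx_i ∧ dx_j in alpha ∧ beta is (alpha_i * beta_j - alpha_j * beta_i). Collecting: alpha ∧ beta = (-5*y) dx ∧ dy.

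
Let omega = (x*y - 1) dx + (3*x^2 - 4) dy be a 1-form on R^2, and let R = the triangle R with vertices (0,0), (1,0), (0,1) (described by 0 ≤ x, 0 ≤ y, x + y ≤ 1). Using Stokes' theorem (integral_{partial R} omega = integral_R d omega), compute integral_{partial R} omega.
integral_(partial R) omega = 5/6

Stokes: integral_partial_R omega = integral_R d omega with d omega = (∂Q/∂x - ∂P/∂y) dx ∧ dy.
  ∂Q/∂x = 6*x
  ∂P/∂y = x
  integrand = ∂Q/∂x - ∂P/∂y = 5*x.
Integrating over R: integral_0^1 integral_0^{1-x} (5*x) dy dx = 5/6.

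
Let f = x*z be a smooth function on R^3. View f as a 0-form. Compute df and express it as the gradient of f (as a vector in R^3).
df = (z) dx + (0) dy + (x) dz; grad f = (z, 0, x)

For a 0-form f, d f = (∂f/∂x) dx + (∂f/∂y) dy + (∂f/∂z) dz. The components of the vector representation are exactly the entries of grad f in Cartesian coordinates:
  ∂f/∂x = z
  ∂f/∂y = 0
  ∂f/∂z = x.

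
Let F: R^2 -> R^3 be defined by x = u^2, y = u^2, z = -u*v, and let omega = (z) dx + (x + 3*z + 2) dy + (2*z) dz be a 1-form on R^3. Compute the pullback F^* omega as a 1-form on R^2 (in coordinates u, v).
F^* omega = (2*u*(u^2 - 4*u*v + v^2 + 2)) du + (2*u^2*v) dv

Using F^*(f dg) = (f ∘ F) d(g ∘ F), substitute each coordinate x_i by F_i(u, v) in f_i, and replace dx_i by d F_i = (∂F_i/∂u) du + (∂F_i/∂v) dv.
  For the x component: f_1(F) = -u*v; d F_1 = (2*u) du + (0) dv
  For the y component: f_2(F) = u^2 - 3*u*v + 2; d F_2 = (2*u) du + (0) dv
  For the z component: f_3(F) = -2*u*v; d F_3 = (-v) du + (-u) dv
Combining and collecting du, dv coefficients:
  coeff of du: 2*u*(u^2 - 4*u*v + v^2 + 2)
  coeff of dv: 2*u^2*v
F^* omega = (2*u*(u^2 - 4*u*v + v^2 + 2)) du + (2*u^2*v) dv.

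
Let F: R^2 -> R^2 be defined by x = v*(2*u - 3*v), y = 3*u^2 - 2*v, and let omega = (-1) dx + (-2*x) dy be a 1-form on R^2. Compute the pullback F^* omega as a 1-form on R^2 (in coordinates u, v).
F^* omega = (2*v*(-12*u^2 + 18*u*v - 1)) du + (8*u*v - 2*u - 12*v^2 + 6*v) dv

Using F^*(f dg) = (f ∘ F) d(g ∘ F), substitute each coordinate x_i by F_i(u, v) in f_i, and replace dx_i by d F_i = (∂F_i/∂u) du + (∂F_i/∂v) dv.
  For the x component: f_1(F) = -1; d F_1 = (2*v) du + (2*u - 6*v) dv
  For the y component: f_2(F) = 2*v*(-2*u + 3*v); d F_2 = (6*u) du + (-2) dv
Combining and collecting du, dv coefficients:
  coeff of du: 2*v*(-12*u^2 + 18*u*v - 1)
  coeff of dv: 8*u*v - 2*u - 12*v^2 + 6*v
F^* omega = (2*v*(-12*u^2 + 18*u*v - 1)) du + (8*u*v - 2*u - 12*v^2 + 6*v) dv.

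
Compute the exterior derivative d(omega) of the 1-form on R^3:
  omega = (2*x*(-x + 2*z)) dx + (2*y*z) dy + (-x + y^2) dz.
d(omega) = (-4*x - 1) dx ∧ dz

For a 1-form omega = sum_i f_i dx_i, the exterior derivative is
  d(omega) = sum_{i < j} (∂f_j/∂x_i - ∂f_i/∂x_j) dx_i ∧ dx_j.
  coefficient of dx ∧ dz: ∂f_3/∂x - ∂f_1/∂z = ∂(-x + y^2)/∂x - ∂(2*x*(-x + 2*z))/∂z = -4*x - 1
Assembling: d(omega) = (-4*x - 1) dx ∧ dz.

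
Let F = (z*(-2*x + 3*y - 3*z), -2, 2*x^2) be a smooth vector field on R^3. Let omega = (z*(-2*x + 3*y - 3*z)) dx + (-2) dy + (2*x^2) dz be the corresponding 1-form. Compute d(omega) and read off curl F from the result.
d(omega) = (0) dy ∧ dz + (-6*x + 3*y - 6*z) dz ∧ dx + (-3*z) dx ∧ dy; curl F = (0, -6*x + 3*y - 6*z, -3*z)

d omega = sum_{i<j} (∂f_j/∂x_i - ∂f_i/∂x_j) dx_i ∧ dx_j. Under the identification (dy ∧ dz, dz ∧ dx, dx ∧ dy) ↔ (e_x, e_y, e_z), the coefficients are exactly the components of curl F. Compute:
  ∂R/∂y - ∂Q/∂z = (0) - (0) = 0
  ∂P/∂z - ∂R/∂x = (-2*x + 3*y - 6*z) - (4*x) = -6*x + 3*y - 6*z
  ∂Q/∂x - ∂P/∂y = (0) - (3*z) = -3*z.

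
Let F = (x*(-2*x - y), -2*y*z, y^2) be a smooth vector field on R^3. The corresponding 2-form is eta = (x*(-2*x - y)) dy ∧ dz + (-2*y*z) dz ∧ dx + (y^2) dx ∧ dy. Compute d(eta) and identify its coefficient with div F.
d(eta) = (-4*x - y - 2*z) dx ∧ dy ∧ dz; div F = -4*x - y - 2*z

For a 2-form in R^3 of the form above, applying d gives a 3-form with coefficient ∂P/∂x + ∂Q/∂y + ∂R/∂z:
  ∂P/∂x = -4*x - y
  ∂Q/∂y = -2*z
  ∂R/∂z = 0
Sum = -4*x - y - 2*z, which is exactly div F.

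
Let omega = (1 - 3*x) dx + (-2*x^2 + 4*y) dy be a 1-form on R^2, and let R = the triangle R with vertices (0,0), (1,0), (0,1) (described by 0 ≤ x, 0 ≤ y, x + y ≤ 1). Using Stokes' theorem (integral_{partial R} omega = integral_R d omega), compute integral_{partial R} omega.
integral_(partial R) omega = -2/3

Stokes: integral_partial_R omega = integral_R d omega with d omega = (∂Q/∂x - ∂P/∂y) dx ∧ dy.
  ∂Q/∂x = -4*x
  ∂P/∂y = 0
  integrand = ∂Q/∂x - ∂P/∂y = -4*x.
Integrating over R: integral_0^1 integral_0^{1-x} (-4*x) dy dx = -2/3.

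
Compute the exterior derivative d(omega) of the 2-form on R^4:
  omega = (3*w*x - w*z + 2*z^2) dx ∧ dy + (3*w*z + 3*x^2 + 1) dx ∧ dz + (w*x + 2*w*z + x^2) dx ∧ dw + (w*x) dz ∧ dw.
d(omega) = (-w + 4*z) dx ∧ dy ∧ dz + (3*x - z) dx ∧ dy ∧ dw + (-w + 3*z) dx ∧ dz ∧ dw

For a 2-form omega = sum_{i<j} g_{ij} dx_i ∧ dx_j, the exterior derivative is
  d(omega) = sum_{i<j} d(g_{ij}) ∧ dx_i ∧ dx_j = sum_{i<j, k} (∂g_{ij}/∂x_k) dx_k ∧ dx_i ∧ dx_j.
Expand each term, using dx_k ∧ dx_i ∧ dx_j = sgn(permutation) dx_{(a)} ∧ dx_{(b)} ∧ dx_{(c)} with (a < b < c) sorted:
  d(3*w*x - w*z + 2*z^2) includes (∂/∂z)(3*w*x - w*z + 2*z^2) dz = (-w + 4*z) dz, which multiplied by dx ∧ dy gives (-w + 4*z) dx ∧ dy ∧ dz
  d(3*w*x - w*z + 2*z^2) includes (∂/∂w)(3*w*x - w*z + 2*z^2) dw = (3*x - z) dw, which multiplied by dx ∧ dy gives (3*x - z) dx ∧ dy ∧ dw
  d(3*w*z + 3*x^2 + 1) includes (∂/∂w)(3*w*z + 3*x^2 + 1) dw = (3*z) dw, which multiplied by dx ∧ dz gives (3*z) dx ∧ dz ∧ dw
  d(w*x + 2*w*z + x^2) includes (∂/∂z)(w*x + 2*w*z + x^2) dz = (2*w) dz, which multiplied by dx ∧ dw gives (-2*w) dx ∧ dz ∧ dw
  d(w*x) includes (∂/∂x)(w*x) dx = (w) dx, which multiplied by dz ∧ dw gives (w) dx ∧ dz ∧ dw
Collecting like 3-forms: d(omega) = (-w + 4*z) dx ∧ dy ∧ dz + (3*x - z) dx ∧ dy ∧ dw + (-w + 3*z) dx ∧ dz ∧ dw.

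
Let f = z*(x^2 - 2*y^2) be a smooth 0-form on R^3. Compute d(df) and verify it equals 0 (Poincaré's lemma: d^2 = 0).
d(df) = 0

Step 1: df = sum_i (∂f/∂x_i) dx_i = (2*x*z) dx + (-4*y*z) dy + (x^2 - 2*y^2) dz.
Step 2: Apply d again. Using the 1-form formula, the coefficient of dx ∧ dy in d(df) is ∂^2 f/∂x ∂y - ∂^2 f/∂y ∂x = (0) - (0) = 0 (equality of mixed partials for smooth f).
Similarly for dx ∧ dz and dy ∧ dz — all coefficients vanish. So d(df) = 0.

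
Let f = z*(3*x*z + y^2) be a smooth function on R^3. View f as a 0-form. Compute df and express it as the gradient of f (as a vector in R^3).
df = (3*z^2) dx + (2*y*z) dy + (6*x*z + y^2) dz; grad f = (3*z^2, 2*y*z, 6*x*z + y^2)

For a 0-form f, d f = (∂f/∂x) dx + (∂f/∂y) dy + (∂f/∂z) dz. The components of the vector representation are exactly the entries of grad f in Cartesian coordinates:
  ∂f/∂x = 3*z^2
  ∂f/∂y = 2*y*z
  ∂f/∂z = 6*x*z + y^2.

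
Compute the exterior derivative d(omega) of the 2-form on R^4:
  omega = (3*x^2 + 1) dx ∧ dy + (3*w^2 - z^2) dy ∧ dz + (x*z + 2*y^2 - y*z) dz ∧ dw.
d(omega) = (6*w + 4*y - z) dy ∧ dz ∧ dw + (z) dx ∧ dz ∧ dw

For a 2-form omega = sum_{i<j} g_{ij} dx_i ∧ dx_j, the exterior derivative is
  d(omega) = sum_{i<j} d(g_{ij}) ∧ dx_i ∧ dx_j = sum_{i<j, k} (∂g_{ij}/∂x_k) dx_k ∧ dx_i ∧ dx_j.
Expand each term, using dx_k ∧ dx_i ∧ dx_j = sgn(permutation) dx_{(a)} ∧ dx_{(b)} ∧ dx_{(c)} with (a < b < c) sorted:
  d(3*w^2 - z^2) includes (∂/∂w)(3*w^2 - z^2) dw = (6*w) dw, which multiplied by dy ∧ dz gives (6*w) dy ∧ dz ∧ dw
  d(x*z + 2*y^2 - y*z) includes (∂/∂x)(x*z + 2*y^2 - y*z) dx = (z) dx, which multiplied by dz ∧ dw gives (z) dx ∧ dz ∧ dw
  d(x*z + 2*y^2 - y*z) includes (∂/∂y)(x*z + 2*y^2 - y*z) dy = (4*y - z) dy, which multiplied by dz ∧ dw gives (4*y - z) dy ∧ dz ∧ dw
Collecting like 3-forms: d(omega) = (6*w + 4*y - z) dy ∧ dz ∧ dw + (z) dx ∧ dz ∧ dw.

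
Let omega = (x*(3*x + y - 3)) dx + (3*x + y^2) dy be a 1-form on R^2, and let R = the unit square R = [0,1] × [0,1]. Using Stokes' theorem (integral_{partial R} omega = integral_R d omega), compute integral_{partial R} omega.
integral_(partial R) omega = 5/2

Stokes: integral_partial_R omega = integral_R d omega with d omega = (∂Q/∂x - ∂P/∂y) dx ∧ dy.
  ∂Q/∂x = 3
  ∂P/∂y = x
  integrand = ∂Q/∂x - ∂P/∂y = 3 - x.
Integrating over R: integral_0^1 integral_0^1 (3 - x) dx dy = 5/2.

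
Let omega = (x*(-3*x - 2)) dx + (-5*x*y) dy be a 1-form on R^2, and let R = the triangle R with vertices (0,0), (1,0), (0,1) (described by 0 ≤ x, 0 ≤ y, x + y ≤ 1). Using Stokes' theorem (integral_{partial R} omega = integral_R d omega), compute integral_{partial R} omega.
integral_(partial R) omega = -5/6

Stokes: integral_partial_R omega = integral_R d omega with d omega = (∂Q/∂x - ∂P/∂y) dx ∧ dy.
  ∂Q/∂x = -5*y
  ∂P/∂y = 0
  integrand = ∂Q/∂x - ∂P/∂y = -5*y.
Integrating over R: integral_0^1 integral_0^{1-x} (-5*y) dy dx = -5/6.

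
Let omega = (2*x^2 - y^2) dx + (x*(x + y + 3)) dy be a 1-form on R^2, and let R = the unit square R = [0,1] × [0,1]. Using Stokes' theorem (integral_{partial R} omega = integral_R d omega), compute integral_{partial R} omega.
integral_(partial R) omega = 11/2

Stokes: integral_partial_R omega = integral_R d omega with d omega = (∂Q/∂x - ∂P/∂y) dx ∧ dy.
  ∂Q/∂x = 2*x + y + 3
  ∂P/∂y = -2*y
  integrand = ∂Q/∂x - ∂P/∂y = 2*x + 3*y + 3.
Integrating over R: integral_0^1 integral_0^1 (2*x + 3*y + 3) dx dy = 11/2.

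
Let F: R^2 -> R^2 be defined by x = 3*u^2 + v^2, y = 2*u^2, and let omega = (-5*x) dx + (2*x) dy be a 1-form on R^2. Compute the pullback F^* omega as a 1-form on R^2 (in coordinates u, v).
F^* omega = (22*u*(-3*u^2 - v^2)) du + (10*v*(-3*u^2 - v^2)) dv

Using F^*(f dg) = (f ∘ F) d(g ∘ F), substitute each coordinate x_i by F_i(u, v) in f_i, and replace dx_i by d F_i = (∂F_i/∂u) du + (∂F_i/∂v) dv.
  For the x component: f_1(F) = -15*u^2 - 5*v^2; d F_1 = (6*u) du + (2*v) dv
  For the y component: f_2(F) = 6*u^2 + 2*v^2; d F_2 = (4*u) du + (0) dv
Combining and collecting du, dv coefficients:
  coeff of du: 22*u*(-3*u^2 - v^2)
  coeff of dv: 10*v*(-3*u^2 - v^2)
F^* omega = (22*u*(-3*u^2 - v^2)) du + (10*v*(-3*u^2 - v^2)) dv.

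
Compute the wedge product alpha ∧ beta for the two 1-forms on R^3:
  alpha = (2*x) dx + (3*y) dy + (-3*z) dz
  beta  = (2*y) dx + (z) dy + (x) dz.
alpha ∧ beta = (2*x*z - 6*y^2) dx ∧ dy + (2*x^2 + 6*y*z) dx ∧ dz + (3*x*y + 3*z^2) dy ∧ dz

Distribute the wedge, using dx_i ∧ dx_j = -dx_j ∧ dx_i and dx_i ∧ dx_i = 0. For each pair (i, j) with i < j, the coefficient of dx_i ∧ dx_j in alpha ∧ beta is (alpha_i * beta_j - alpha_j * beta_i). Collecting: alpha ∧ beta = (2*x*z - 6*y^2) dx ∧ dy + (2*x^2 + 6*y*z) dx ∧ dz + (3*x*y + 3*z^2) dy ∧ dz.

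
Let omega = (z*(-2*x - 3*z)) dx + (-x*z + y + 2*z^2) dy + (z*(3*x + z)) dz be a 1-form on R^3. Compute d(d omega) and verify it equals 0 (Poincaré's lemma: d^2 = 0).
d(d omega) = 0

Step 1: d omega = sum_{i<j} (∂f_j/∂x_i - ∂f_i/∂x_j) dx_i ∧ dx_j:
  coeff of dx ∧ dy: -z
  coeff of dx ∧ dz: 2*x + 9*z
  coeff of dy ∧ dz: x - 4*z
Step 2: Apply d again to each 2-form coefficient. The only possible 3-form in R^3 is dx ∧ dy ∧ dz, with coefficient
  ∂(coeff of dy∧dz)/∂x - ∂(coeff of dx∧dz)/∂y + ∂(coeff of dx∧dy)/∂z
  = ∂/∂x (x - 4*z) - ∂/∂y (2*x + 9*z) + ∂/∂z (-z).
Each of these terms simplifies to sums of mixed partials that cancel in pairs. The result is 0 (by equality of mixed partials for smooth functions — Schwarz / Clairaut).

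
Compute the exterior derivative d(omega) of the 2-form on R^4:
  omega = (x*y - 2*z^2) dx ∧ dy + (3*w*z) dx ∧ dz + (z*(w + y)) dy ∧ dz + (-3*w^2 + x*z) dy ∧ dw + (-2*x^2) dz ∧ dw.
d(omega) = (-4*z) dx ∧ dy ∧ dz + (-4*x + 3*z) dx ∧ dz ∧ dw + (-x + z) dy ∧ dz ∧ dw + (z) dx ∧ dy ∧ dw

For a 2-form omega = sum_{i<j} g_{ij} dx_i ∧ dx_j, the exterior derivative is
  d(omega) = sum_{i<j} d(g_{ij}) ∧ dx_i ∧ dx_j = sum_{i<j, k} (∂g_{ij}/∂x_k) dx_k ∧ dx_i ∧ dx_j.
Expand each term, using dx_k ∧ dx_i ∧ dx_j = sgn(permutation) dx_{(a)} ∧ dx_{(b)} ∧ dx_{(c)} with (a < b < c) sorted:
  d(x*y - 2*z^2) includes (∂/∂z)(x*y - 2*z^2) dz = (-4*z) dz, which multiplied by dx ∧ dy gives (-4*z) dx ∧ dy ∧ dz
  d(3*w*z) includes (∂/∂w)(3*w*z) dw = (3*z) dw, which multiplied by dx ∧ dz gives (3*z) dx ∧ dz ∧ dw
  d(z*(w + y)) includes (∂/∂w)(z*(w + y)) dw = (z) dw, which multiplied by dy ∧ dz gives (z) dy ∧ dz ∧ dw
  d(-3*w^2 + x*z) includes (∂/∂x)(-3*w^2 + x*z) dx = (z) dx, which multiplied by dy ∧ dw gives (z) dx ∧ dy ∧ dw
  d(-3*w^2 + x*z) includes (∂/∂z)(-3*w^2 + x*z) dz = (x) dz, which multiplied by dy ∧ dw gives (-x) dy ∧ dz ∧ dw
  d(-2*x^2) includes (∂/∂x)(-2*x^2) dx = (-4*x) dx, which multiplied by dz ∧ dw gives (-4*x) dx ∧ dz ∧ dw
Collecting like 3-forms: d(omega) = (-4*z) dx ∧ dy ∧ dz + (-4*x + 3*z) dx ∧ dz ∧ dw + (-x + z) dy ∧ dz ∧ dw + (z) dx ∧ dy ∧ dw.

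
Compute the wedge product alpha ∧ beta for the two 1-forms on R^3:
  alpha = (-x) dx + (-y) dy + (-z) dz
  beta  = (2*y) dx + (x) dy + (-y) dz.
alpha ∧ beta = (-x^2 + 2*y^2) dx ∧ dy + (y*(x + 2*z)) dx ∧ dz + (x*z + y^2) dy ∧ dz

Distribute the wedge, using dx_i ∧ dx_j = -dx_j ∧ dx_i and dx_i ∧ dx_i = 0. For each pair (i, j) with i < j, the coefficient of dx_i ∧ dx_j in alpha ∧ beta is (alpha_i * beta_j - alpha_j * beta_i). Collecting: alpha ∧ beta = (-x^2 + 2*y^2) dx ∧ dy + (y*(x + 2*z)) dx ∧ dz + (x*z + y^2) dy ∧ dz.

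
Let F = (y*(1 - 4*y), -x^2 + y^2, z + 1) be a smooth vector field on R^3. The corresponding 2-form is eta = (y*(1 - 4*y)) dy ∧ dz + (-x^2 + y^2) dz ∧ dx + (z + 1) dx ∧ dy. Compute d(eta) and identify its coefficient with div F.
d(eta) = (2*y + 1) dx ∧ dy ∧ dz; div F = 2*y + 1

For a 2-form in R^3 of the form above, applying d gives a 3-form with coefficient ∂P/∂x + ∂Q/∂y + ∂R/∂z:
  ∂P/∂x = 0
  ∂Q/∂y = 2*y
  ∂R/∂z = 1
Sum = 2*y + 1, which is exactly div F.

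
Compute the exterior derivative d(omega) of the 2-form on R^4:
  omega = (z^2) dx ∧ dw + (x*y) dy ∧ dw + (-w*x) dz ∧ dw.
d(omega) = (-w - 2*z) dx ∧ dz ∧ dw + (y) dx ∧ dy ∧ dw

For a 2-form omega = sum_{i<j} g_{ij} dx_i ∧ dx_j, the exterior derivative is
  d(omega) = sum_{i<j} d(g_{ij}) ∧ dx_i ∧ dx_j = sum_{i<j, k} (∂g_{ij}/∂x_k) dx_k ∧ dx_i ∧ dx_j.
Expand each term, using dx_k ∧ dx_i ∧ dx_j = sgn(permutation) dx_{(a)} ∧ dx_{(b)} ∧ dx_{(c)} with (a < b < c) sorted:
  d(z^2) includes (∂/∂z)(z^2) dz = (2*z) dz, which multiplied by dx ∧ dw gives (-2*z) dx ∧ dz ∧ dw
  d(x*y) includes (∂/∂x)(x*y) dx = (y) dx, which multiplied by dy ∧ dw gives (y) dx ∧ dy ∧ dw
  d(-w*x) includes (∂/∂x)(-w*x) dx = (-w) dx, which multiplied by dz ∧ dw gives (-w) dx ∧ dz ∧ dw
Collecting like 3-forms: d(omega) = (-w - 2*z) dx ∧ dz ∧ dw + (y) dx ∧ dy ∧ dw.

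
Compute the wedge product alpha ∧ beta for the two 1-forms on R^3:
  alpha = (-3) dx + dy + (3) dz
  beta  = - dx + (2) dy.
alpha ∧ beta = (-5) dx ∧ dy + (3) dx ∧ dz + (-6) dy ∧ dz

Distribute the wedge, using dx_i ∧ dx_j = -dx_j ∧ dx_i and dx_i ∧ dx_i = 0. For each pair (i, j) with i < j, the coefficient of dx_i ∧ dx_j in alpha ∧ beta is (alpha_i * beta_j - alpha_j * beta_i). Collecting: alpha ∧ beta = (-5) dx ∧ dy + (3) dx ∧ dz + (-6) dy ∧ dz.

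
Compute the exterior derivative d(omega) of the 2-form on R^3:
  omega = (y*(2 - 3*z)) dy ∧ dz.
d(omega) = 0

For a 2-form omega = sum_{i<j} g_{ij} dx_i ∧ dx_j, the exterior derivative is
  d(omega) = sum_{i<j} d(g_{ij}) ∧ dx_i ∧ dx_j = sum_{i<j, k} (∂g_{ij}/∂x_k) dx_k ∧ dx_i ∧ dx_j.
Expand each term, using dx_k ∧ dx_i ∧ dx_j = sgn(permutation) dx_{(a)} ∧ dx_{(b)} ∧ dx_{(c)} with (a < b < c) sorted:

Collecting like 3-forms: d(omega) = 0.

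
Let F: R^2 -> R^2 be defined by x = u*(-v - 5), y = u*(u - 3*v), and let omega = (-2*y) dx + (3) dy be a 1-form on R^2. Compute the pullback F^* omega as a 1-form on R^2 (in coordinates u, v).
F^* omega = (2*u^2*v + 10*u^2 - 6*u*v^2 - 30*u*v + 6*u - 9*v) du + (u*(2*u^2 - 6*u*v - 9)) dv

Using F^*(f dg) = (f ∘ F) d(g ∘ F), substitute each coordinate x_i by F_i(u, v) in f_i, and replace dx_i by d F_i = (∂F_i/∂u) du + (∂F_i/∂v) dv.
  For the x component: f_1(F) = 2*u*(-u + 3*v); d F_1 = (-v - 5) du + (-u) dv
  For the y component: f_2(F) = 3; d F_2 = (2*u - 3*v) du + (-3*u) dv
Combining and collecting du, dv coefficients:
  coeff of du: 2*u^2*v + 10*u^2 - 6*u*v^2 - 30*u*v + 6*u - 9*v
  coeff of dv: u*(2*u^2 - 6*u*v - 9)
F^* omega = (2*u^2*v + 10*u^2 - 6*u*v^2 - 30*u*v + 6*u - 9*v) du + (u*(2*u^2 - 6*u*v - 9)) dv.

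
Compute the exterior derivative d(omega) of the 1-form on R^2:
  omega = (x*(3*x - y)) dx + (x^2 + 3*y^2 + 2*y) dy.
d(omega) = (3*x) dx ∧ dy

For a 1-form omega = sum_i f_i dx_i, the exterior derivative is
  d(omega) = sum_{i < j} (∂f_j/∂x_i - ∂f_i/∂x_j) dx_i ∧ dx_j.
  coefficient of dx ∧ dy: ∂f_2/∂x - ∂f_1/∂y = ∂(x^2 + 3*y^2 + 2*y)/∂x - ∂(x*(3*x - y))/∂y = 3*x
Assembling: d(omega) = (3*x) dx ∧ dy.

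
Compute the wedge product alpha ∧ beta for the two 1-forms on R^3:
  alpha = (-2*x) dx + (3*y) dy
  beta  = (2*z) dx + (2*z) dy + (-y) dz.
alpha ∧ beta = (-2*z*(2*x + 3*y)) dx ∧ dy + (2*x*y) dx ∧ dz + (-3*y^2) dy ∧ dz

Distribute the wedge, using dx_i ∧ dx_j = -dx_j ∧ dx_i and dx_i ∧ dx_i = 0. For each pair (i, j) with i < j, the coefficient of dx_i ∧ dx_j in alpha ∧ beta is (alpha_i * beta_j - alpha_j * beta_i). Collecting: alpha ∧ beta = (-2*z*(2*x + 3*y)) dx ∧ dy + (2*x*y) dx ∧ dz + (-3*y^2) dy ∧ dz.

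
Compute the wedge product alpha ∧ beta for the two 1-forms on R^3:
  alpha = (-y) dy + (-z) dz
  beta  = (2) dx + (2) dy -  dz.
alpha ∧ beta = (2*y) dx ∧ dy + (y + 2*z) dy ∧ dz + (2*z) dx ∧ dz

Distribute the wedge, using dx_i ∧ dx_j = -dx_j ∧ dx_i and dx_i ∧ dx_i = 0. For each pair (i, j) with i < j, the coefficient of dx_i ∧ dx_j in alpha ∧ beta is (alpha_i * beta_j - alpha_j * beta_i). Collecting: alpha ∧ beta = (2*y) dx ∧ dy + (y + 2*z) dy ∧ dz + (2*z) dx ∧ dz.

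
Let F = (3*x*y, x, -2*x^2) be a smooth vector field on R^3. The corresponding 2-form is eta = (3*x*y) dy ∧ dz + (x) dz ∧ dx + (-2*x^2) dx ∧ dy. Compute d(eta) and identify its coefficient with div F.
d(eta) = (3*y) dx ∧ dy ∧ dz; div F = 3*y

For a 2-form in R^3 of the form above, applying d gives a 3-form with coefficient ∂P/∂x + ∂Q/∂y + ∂R/∂z:
  ∂P/∂x = 3*y
  ∂Q/∂y = 0
  ∂R/∂z = 0
Sum = 3*y, which is exactly div F.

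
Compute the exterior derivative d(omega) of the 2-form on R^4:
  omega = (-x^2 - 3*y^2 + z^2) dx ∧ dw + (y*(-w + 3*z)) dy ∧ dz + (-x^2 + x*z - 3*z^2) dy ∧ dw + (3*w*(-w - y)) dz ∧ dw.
d(omega) = (-2*x + 6*y + z) dx ∧ dy ∧ dw + (-2*z) dx ∧ dz ∧ dw + (-3*w - x - y + 6*z) dy ∧ dz ∧ dw

For a 2-form omega = sum_{i<j} g_{ij} dx_i ∧ dx_j, the exterior derivative is
  d(omega) = sum_{i<j} d(g_{ij}) ∧ dx_i ∧ dx_j = sum_{i<j, k} (∂g_{ij}/∂x_k) dx_k ∧ dx_i ∧ dx_j.
Expand each term, using dx_k ∧ dx_i ∧ dx_j = sgn(permutation) dx_{(a)} ∧ dx_{(b)} ∧ dx_{(c)} with (a < b < c) sorted:
  d(-x^2 - 3*y^2 + z^2) includes (∂/∂y)(-x^2 - 3*y^2 + z^2) dy = (-6*y) dy, which multiplied by dx ∧ dw gives (6*y) dx ∧ dy ∧ dw
  d(-x^2 - 3*y^2 + z^2) includes (∂/∂z)(-x^2 - 3*y^2 + z^2) dz = (2*z) dz, which multiplied by dx ∧ dw gives (-2*z) dx ∧ dz ∧ dw
  d(y*(-w + 3*z)) includes (∂/∂w)(y*(-w + 3*z)) dw = (-y) dw, which multiplied by dy ∧ dz gives (-y) dy ∧ dz ∧ dw
  d(-x^2 + x*z - 3*z^2) includes (∂/∂x)(-x^2 + x*z - 3*z^2) dx = (-2*x + z) dx, which multiplied by dy ∧ dw gives (-2*x + z) dx ∧ dy ∧ dw
  d(-x^2 + x*z - 3*z^2) includes (∂/∂z)(-x^2 + x*z - 3*z^2) dz = (x - 6*z) dz, which multiplied by dy ∧ dw gives (-x + 6*z) dy ∧ dz ∧ dw
  d(3*w*(-w - y)) includes (∂/∂y)(3*w*(-w - y)) dy = (-3*w) dy, which multiplied by dz ∧ dw gives (-3*w) dy ∧ dz ∧ dw
Collecting like 3-forms: d(omega) = (-2*x + 6*y + z) dx ∧ dy ∧ dw + (-2*z) dx ∧ dz ∧ dw + (-3*w - x - y + 6*z) dy ∧ dz ∧ dw.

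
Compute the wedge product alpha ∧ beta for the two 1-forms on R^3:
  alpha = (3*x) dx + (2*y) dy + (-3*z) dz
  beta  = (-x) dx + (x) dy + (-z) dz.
alpha ∧ beta = (x*(3*x + 2*y)) dx ∧ dy + (-6*x*z) dx ∧ dz + (z*(3*x - 2*y)) dy ∧ dz

Distribute the wedge, using dx_i ∧ dx_j = -dx_j ∧ dx_i and dx_i ∧ dx_i = 0. For each pair (i, j) with i < j, the coefficient of dx_i ∧ dx_j in alpha ∧ beta is (alpha_i * beta_j - alpha_j * beta_i). Collecting: alpha ∧ beta = (x*(3*x + 2*y)) dx ∧ dy + (-6*x*z) dx ∧ dz + (z*(3*x - 2*y)) dy ∧ dz.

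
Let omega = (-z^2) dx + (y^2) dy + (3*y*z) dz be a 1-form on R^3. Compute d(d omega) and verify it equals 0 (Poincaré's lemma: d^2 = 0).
d(d omega) = 0

Step 1: d omega = sum_{i<j} (∂f_j/∂x_i - ∂f_i/∂x_j) dx_i ∧ dx_j:
  coeff of dx ∧ dy: 0
  coeff of dx ∧ dz: 2*z
  coeff of dy ∧ dz: 3*z
Step 2: Apply d again to each 2-form coefficient. The only possible 3-form in R^3 is dx ∧ dy ∧ dz, with coefficient
  ∂(coeff of dy∧dz)/∂x - ∂(coeff of dx∧dz)/∂y + ∂(coeff of dx∧dy)/∂z
  = ∂/∂x (3*z) - ∂/∂y (2*z) + ∂/∂z (0).
Each of these terms simplifies to sums of mixed partials that cancel in pairs. The result is 0 (by equality of mixed partials for smooth functions — Schwarz / Clairaut).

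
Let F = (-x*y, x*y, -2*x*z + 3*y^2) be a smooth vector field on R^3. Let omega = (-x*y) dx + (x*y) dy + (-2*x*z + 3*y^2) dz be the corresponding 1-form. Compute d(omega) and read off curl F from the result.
d(omega) = (6*y) dy ∧ dz + (2*z) dz ∧ dx + (x + y) dx ∧ dy; curl F = (6*y, 2*z, x + y)

d omega = sum_{i<j} (∂f_j/∂x_i - ∂f_i/∂x_j) dx_i ∧ dx_j. Under the identification (dy ∧ dz, dz ∧ dx, dx ∧ dy) ↔ (e_x, e_y, e_z), the coefficients are exactly the components of curl F. Compute:
  ∂R/∂y - ∂Q/∂z = (6*y) - (0) = 6*y
  ∂P/∂z - ∂R/∂x = (0) - (-2*z) = 2*z
  ∂Q/∂x - ∂P/∂y = (y) - (-x) = x + y.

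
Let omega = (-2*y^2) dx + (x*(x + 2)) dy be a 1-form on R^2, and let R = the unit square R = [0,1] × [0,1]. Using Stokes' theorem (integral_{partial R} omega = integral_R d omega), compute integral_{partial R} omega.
integral_(partial R) omega = 5

Stokes: integral_partial_R omega = integral_R d omega with d omega = (∂Q/∂x - ∂P/∂y) dx ∧ dy.
  ∂Q/∂x = 2*x + 2
  ∂P/∂y = -4*y
  integrand = ∂Q/∂x - ∂P/∂y = 2*x + 4*y + 2.
Integrating over R: integral_0^1 integral_0^1 (2*x + 4*y + 2) dx dy = 5.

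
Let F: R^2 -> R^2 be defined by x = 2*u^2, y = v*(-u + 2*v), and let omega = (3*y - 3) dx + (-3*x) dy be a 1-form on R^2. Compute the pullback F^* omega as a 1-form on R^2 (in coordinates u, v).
F^* omega = (6*u*(-u*v + 4*v^2 - 2)) du + (6*u^2*(u - 4*v)) dv

Using F^*(f dg) = (f ∘ F) d(g ∘ F), substitute each coordinate x_i by F_i(u, v) in f_i, and replace dx_i by d F_i = (∂F_i/∂u) du + (∂F_i/∂v) dv.
  For the x component: f_1(F) = -3*u*v + 6*v^2 - 3; d F_1 = (4*u) du + (0) dv
  For the y component: f_2(F) = -6*u^2; d F_2 = (-v) du + (-u + 4*v) dv
Combining and collecting du, dv coefficients:
  coeff of du: 6*u*(-u*v + 4*v^2 - 2)
  coeff of dv: 6*u^2*(u - 4*v)
F^* omega = (6*u*(-u*v + 4*v^2 - 2)) du + (6*u^2*(u - 4*v)) dv.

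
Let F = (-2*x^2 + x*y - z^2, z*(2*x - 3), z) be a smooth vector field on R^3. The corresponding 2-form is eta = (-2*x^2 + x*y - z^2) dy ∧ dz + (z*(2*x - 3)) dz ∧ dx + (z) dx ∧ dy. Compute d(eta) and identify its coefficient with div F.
d(eta) = (-4*x + y + 1) dx ∧ dy ∧ dz; div F = -4*x + y + 1

For a 2-form in R^3 of the form above, applying d gives a 3-form with coefficient ∂P/∂x + ∂Q/∂y + ∂R/∂z:
  ∂P/∂x = -4*x + y
  ∂Q/∂y = 0
  ∂R/∂z = 1
Sum = -4*x + y + 1, which is exactly div F.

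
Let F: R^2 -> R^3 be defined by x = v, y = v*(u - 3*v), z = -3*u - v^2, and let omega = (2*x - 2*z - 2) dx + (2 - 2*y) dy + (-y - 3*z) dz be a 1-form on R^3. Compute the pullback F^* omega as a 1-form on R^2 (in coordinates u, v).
F^* omega = (-2*u*v^2 + 3*u*v - 27*u + 6*v^3 - 18*v^2 + 2*v) du + (-2*u^2*v + 20*u*v^2 - 18*u*v + 8*u - 48*v^3 + 2*v^2 - 10*v - 2) dv

Using F^*(f dg) = (f ∘ F) d(g ∘ F), substitute each coordinate x_i by F_i(u, v) in f_i, and replace dx_i by d F_i = (∂F_i/∂u) du + (∂F_i/∂v) dv.
  For the x component: f_1(F) = 6*u + 2*v^2 + 2*v - 2; d F_1 = (0) du + (1) dv
  For the y component: f_2(F) = -2*u*v + 6*v^2 + 2; d F_2 = (v) du + (u - 6*v) dv
  For the z component: f_3(F) = -u*v + 9*u + 6*v^2; d F_3 = (-3) du + (-2*v) dv
Combining and collecting du, dv coefficients:
  coeff of du: -2*u*v^2 + 3*u*v - 27*u + 6*v^3 - 18*v^2 + 2*v
  coeff of dv: -2*u^2*v + 20*u*v^2 - 18*u*v + 8*u - 48*v^3 + 2*v^2 - 10*v - 2
F^* omega = (-2*u*v^2 + 3*u*v - 27*u + 6*v^3 - 18*v^2 + 2*v) du + (-2*u^2*v + 20*u*v^2 - 18*u*v + 8*u - 48*v^3 + 2*v^2 - 10*v - 2) dv.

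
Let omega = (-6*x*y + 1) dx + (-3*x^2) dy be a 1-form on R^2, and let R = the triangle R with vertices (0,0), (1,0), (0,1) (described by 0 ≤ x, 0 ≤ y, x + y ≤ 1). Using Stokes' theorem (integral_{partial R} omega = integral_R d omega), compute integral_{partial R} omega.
integral_(partial R) omega = 0

Stokes: integral_partial_R omega = integral_R d omega with d omega = (∂Q/∂x - ∂P/∂y) dx ∧ dy.
  ∂Q/∂x = -6*x
  ∂P/∂y = -6*x
  integrand = ∂Q/∂x - ∂P/∂y = 0.
Integrating over R: integral_0^1 integral_0^{1-x} (0) dy dx = 0.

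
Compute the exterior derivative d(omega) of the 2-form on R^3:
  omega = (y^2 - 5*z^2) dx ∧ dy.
d(omega) = (-10*z) dx ∧ dy ∧ dz

For a 2-form omega = sum_{i<j} g_{ij} dx_i ∧ dx_j, the exterior derivative is
  d(omega) = sum_{i<j} d(g_{ij}) ∧ dx_i ∧ dx_j = sum_{i<j, k} (∂g_{ij}/∂x_k) dx_k ∧ dx_i ∧ dx_j.
Expand each term, using dx_k ∧ dx_i ∧ dx_j = sgn(permutation) dx_{(a)} ∧ dx_{(b)} ∧ dx_{(c)} with (a < b < c) sorted:
  d(y^2 - 5*z^2) includes (∂/∂z)(y^2 - 5*z^2) dz = (-10*z) dz, which multiplied by dx ∧ dy gives (-10*z) dx ∧ dy ∧ dz
Collecting like 3-forms: d(omega) = (-10*z) dx ∧ dy ∧ dz.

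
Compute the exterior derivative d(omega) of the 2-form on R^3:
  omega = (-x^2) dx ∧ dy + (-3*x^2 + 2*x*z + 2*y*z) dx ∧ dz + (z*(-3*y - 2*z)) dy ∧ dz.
d(omega) = (-2*z) dx ∧ dy ∧ dz

For a 2-form omega = sum_{i<j} g_{ij} dx_i ∧ dx_j, the exterior derivative is
  d(omega) = sum_{i<j} d(g_{ij}) ∧ dx_i ∧ dx_j = sum_{i<j, k} (∂g_{ij}/∂x_k) dx_k ∧ dx_i ∧ dx_j.
Expand each term, using dx_k ∧ dx_i ∧ dx_j = sgn(permutation) dx_{(a)} ∧ dx_{(b)} ∧ dx_{(c)} with (a < b < c) sorted:
  d(-3*x^2 + 2*x*z + 2*y*z) includes (∂/∂y)(-3*x^2 + 2*x*z + 2*y*z) dy = (2*z) dy, which multiplied by dx ∧ dz gives (-2*z) dx ∧ dy ∧ dz
Collecting like 3-forms: d(omega) = (-2*z) dx ∧ dy ∧ dz.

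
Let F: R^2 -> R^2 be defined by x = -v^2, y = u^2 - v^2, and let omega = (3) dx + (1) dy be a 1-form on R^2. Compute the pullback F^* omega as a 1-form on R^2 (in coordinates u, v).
F^* omega = (2*u) du + (-8*v) dv

Using F^*(f dg) = (f ∘ F) d(g ∘ F), substitute each coordinate x_i by F_i(u, v) in f_i, and replace dx_i by d F_i = (∂F_i/∂u) du + (∂F_i/∂v) dv.
  For the x component: f_1(F) = 3; d F_1 = (0) du + (-2*v) dv
  For the y component: f_2(F) = 1; d F_2 = (2*u) du + (-2*v) dv
Combining and collecting du, dv coefficients:
  coeff of du: 2*u
  coeff of dv: -8*v
F^* omega = (2*u) du + (-8*v) dv.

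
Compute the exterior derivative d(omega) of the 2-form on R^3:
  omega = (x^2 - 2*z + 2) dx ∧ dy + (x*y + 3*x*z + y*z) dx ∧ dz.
d(omega) = (-x - z - 2) dx ∧ dy ∧ dz

For a 2-form omega = sum_{i<j} g_{ij} dx_i ∧ dx_j, the exterior derivative is
  d(omega) = sum_{i<j} d(g_{ij}) ∧ dx_i ∧ dx_j = sum_{i<j, k} (∂g_{ij}/∂x_k) dx_k ∧ dx_i ∧ dx_j.
Expand each term, using dx_k ∧ dx_i ∧ dx_j = sgn(permutation) dx_{(a)} ∧ dx_{(b)} ∧ dx_{(c)} with (a < b < c) sorted:
  d(x^2 - 2*z + 2) includes (∂/∂z)(x^2 - 2*z + 2) dz = (-2) dz, which multiplied by dx ∧ dy gives (-2) dx ∧ dy ∧ dz
  d(x*y + 3*x*z + y*z) includes (∂/∂y)(x*y + 3*x*z + y*z) dy = (x + z) dy, which multiplied by dx ∧ dz gives (-x - z) dx ∧ dy ∧ dz
Collecting like 3-forms: d(omega) = (-x - z - 2) dx ∧ dy ∧ dz.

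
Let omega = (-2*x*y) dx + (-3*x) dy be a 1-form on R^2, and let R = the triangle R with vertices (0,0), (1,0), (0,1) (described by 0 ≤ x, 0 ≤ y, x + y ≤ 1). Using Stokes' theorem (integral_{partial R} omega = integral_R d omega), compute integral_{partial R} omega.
integral_(partial R) omega = -7/6

Stokes: integral_partial_R omega = integral_R d omega with d omega = (∂Q/∂x - ∂P/∂y) dx ∧ dy.
  ∂Q/∂x = -3
  ∂P/∂y = -2*x
  integrand = ∂Q/∂x - ∂P/∂y = 2*x - 3.
Integrating over R: integral_0^1 integral_0^{1-x} (2*x - 3) dy dx = -7/6.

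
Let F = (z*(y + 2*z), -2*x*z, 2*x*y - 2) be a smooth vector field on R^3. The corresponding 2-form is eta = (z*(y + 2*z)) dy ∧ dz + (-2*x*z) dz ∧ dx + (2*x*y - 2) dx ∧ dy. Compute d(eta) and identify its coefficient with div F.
d(eta) = (0) dx ∧ dy ∧ dz; div F = 0

For a 2-form in R^3 of the form above, applying d gives a 3-form with coefficient ∂P/∂x + ∂Q/∂y + ∂R/∂z:
  ∂P/∂x = 0
  ∂Q/∂y = 0
  ∂R/∂z = 0
Sum = 0, which is exactly div F.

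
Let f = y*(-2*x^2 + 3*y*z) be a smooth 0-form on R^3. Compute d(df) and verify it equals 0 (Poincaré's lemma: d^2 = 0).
d(df) = 0

Step 1: df = sum_i (∂f/∂x_i) dx_i = (-4*x*y) dx + (-2*x^2 + 6*y*z) dy + (3*y^2) dz.
Step 2: Apply d again. Using the 1-form formula, the coefficient of dx ∧ dy in d(df) is ∂^2 f/∂x ∂y - ∂^2 f/∂y ∂x = (-4*x) - (-4*x) = 0 (equality of mixed partials for smooth f).
Similarly for dx ∧ dz and dy ∧ dz — all coefficients vanish. So d(df) = 0.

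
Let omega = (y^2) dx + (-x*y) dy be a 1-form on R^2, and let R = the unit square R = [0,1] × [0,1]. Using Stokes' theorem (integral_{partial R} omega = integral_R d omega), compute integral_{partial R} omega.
integral_(partial R) omega = -3/2

Stokes: integral_partial_R omega = integral_R d omega with d omega = (∂Q/∂x - ∂P/∂y) dx ∧ dy.
  ∂Q/∂x = -y
  ∂P/∂y = 2*y
  integrand = ∂Q/∂x - ∂P/∂y = -3*y.
Integrating over R: integral_0^1 integral_0^1 (-3*y) dx dy = -3/2.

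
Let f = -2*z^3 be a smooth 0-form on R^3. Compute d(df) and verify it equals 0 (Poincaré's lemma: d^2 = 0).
d(df) = 0

Step 1: df = sum_i (∂f/∂x_i) dx_i = (0) dx + (0) dy + (-6*z^2) dz.
Step 2: Apply d again. Using the 1-form formula, the coefficient of dx ∧ dy in d(df) is ∂^2 f/∂x ∂y - ∂^2 f/∂y ∂x = (0) - (0) = 0 (equality of mixed partials for smooth f).
Similarly for dx ∧ dz and dy ∧ dz — all coefficients vanish. So d(df) = 0.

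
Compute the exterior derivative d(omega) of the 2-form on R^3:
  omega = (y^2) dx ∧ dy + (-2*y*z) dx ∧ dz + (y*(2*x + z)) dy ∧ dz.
d(omega) = (2*y + 2*z) dx ∧ dy ∧ dz

For a 2-form omega = sum_{i<j} g_{ij} dx_i ∧ dx_j, the exterior derivative is
  d(omega) = sum_{i<j} d(g_{ij}) ∧ dx_i ∧ dx_j = sum_{i<j, k} (∂g_{ij}/∂x_k) dx_k ∧ dx_i ∧ dx_j.
Expand each term, using dx_k ∧ dx_i ∧ dx_j = sgn(permutation) dx_{(a)} ∧ dx_{(b)} ∧ dx_{(c)} with (a < b < c) sorted:
  d(-2*y*z) includes (∂/∂y)(-2*y*z) dy = (-2*z) dy, which multiplied by dx ∧ dz gives (2*z) dx ∧ dy ∧ dz
  d(y*(2*x + z)) includes (∂/∂x)(y*(2*x + z)) dx = (2*y) dx, which multiplied by dy ∧ dz gives (2*y) dx ∧ dy ∧ dz
Collecting like 3-forms: d(omega) = (2*y + 2*z) dx ∧ dy ∧ dz.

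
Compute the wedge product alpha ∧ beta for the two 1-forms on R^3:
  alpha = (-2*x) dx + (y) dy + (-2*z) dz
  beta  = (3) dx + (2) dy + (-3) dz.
alpha ∧ beta = (-4*x - 3*y) dx ∧ dy + (6*x + 6*z) dx ∧ dz + (-3*y + 4*z) dy ∧ dz

Distribute the wedge, using dx_i ∧ dx_j = -dx_j ∧ dx_i and dx_i ∧ dx_i = 0. For each pair (i, j) with i < j, the coefficient of dx_i ∧ dx_j in alpha ∧ beta is (alpha_i * beta_j - alpha_j * beta_i). Collecting: alpha ∧ beta = (-4*x - 3*y) dx ∧ dy + (6*x + 6*z) dx ∧ dz + (-3*y + 4*z) dy ∧ dz.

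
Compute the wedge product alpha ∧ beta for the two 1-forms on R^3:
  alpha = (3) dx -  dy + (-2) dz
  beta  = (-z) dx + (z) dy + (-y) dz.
alpha ∧ beta = (2*z) dx ∧ dy + (-3*y - 2*z) dx ∧ dz + (y + 2*z) dy ∧ dz

Distribute the wedge, using dx_i ∧ dx_j = -dx_j ∧ dx_i and dx_i ∧ dx_i = 0. For each pair (i, j) with i < j, the coefficient of dx_i ∧ dx_j in alpha ∧ beta is (alpha_i * beta_j - alpha_j * beta_i). Collecting: alpha ∧ beta = (2*z) dx ∧ dy + (-3*y - 2*z) dx ∧ dz + (y + 2*z) dy ∧ dz.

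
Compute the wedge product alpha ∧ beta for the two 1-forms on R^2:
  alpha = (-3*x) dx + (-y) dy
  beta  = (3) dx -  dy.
alpha ∧ beta = (3*x + 3*y) dx ∧ dy

Distribute the wedge, using dx_i ∧ dx_j = -dx_j ∧ dx_i and dx_i ∧ dx_i = 0. For each pair (i, j) with i < j, the coefficient of dx_i ∧ dx_j in alpha ∧ beta is (alpha_i * beta_j - alpha_j * beta_i). Collecting: alpha ∧ beta = (3*x + 3*y) dx ∧ dy.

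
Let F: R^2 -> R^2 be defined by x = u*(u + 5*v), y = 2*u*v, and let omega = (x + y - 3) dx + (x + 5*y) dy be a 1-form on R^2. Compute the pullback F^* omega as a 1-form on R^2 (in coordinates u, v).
F^* omega = (2*u^3 + 21*u^2*v + 65*u*v^2 - 6*u - 15*v) du + (u*(7*u^2 + 65*u*v - 15)) dv

Using F^*(f dg) = (f ∘ F) d(g ∘ F), substitute each coordinate x_i by F_i(u, v) in f_i, and replace dx_i by d F_i = (∂F_i/∂u) du + (∂F_i/∂v) dv.
  For the x component: f_1(F) = u^2 + 7*u*v - 3; d F_1 = (2*u + 5*v) du + (5*u) dv
  For the y component: f_2(F) = u*(u + 15*v); d F_2 = (2*v) du + (2*u) dv
Combining and collecting du, dv coefficients:
  coeff of du: 2*u^3 + 21*u^2*v + 65*u*v^2 - 6*u - 15*v
  coeff of dv: u*(7*u^2 + 65*u*v - 15)
F^* omega = (2*u^3 + 21*u^2*v + 65*u*v^2 - 6*u - 15*v) du + (u*(7*u^2 + 65*u*v - 15)) dv.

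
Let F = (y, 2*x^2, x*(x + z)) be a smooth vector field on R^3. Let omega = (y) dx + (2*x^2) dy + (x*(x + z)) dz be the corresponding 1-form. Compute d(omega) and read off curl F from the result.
d(omega) = (0) dy ∧ dz + (-2*x - z) dz ∧ dx + (4*x - 1) dx ∧ dy; curl F = (0, -2*x - z, 4*x - 1)

d omega = sum_{i<j} (∂f_j/∂x_i - ∂f_i/∂x_j) dx_i ∧ dx_j. Under the identification (dy ∧ dz, dz ∧ dx, dx ∧ dy) ↔ (e_x, e_y, e_z), the coefficients are exactly the components of curl F. Compute:
  ∂R/∂y - ∂Q/∂z = (0) - (0) = 0
  ∂P/∂z - ∂R/∂x = (0) - (2*x + z) = -2*x - z
  ∂Q/∂x - ∂P/∂y = (4*x) - (1) = 4*x - 1.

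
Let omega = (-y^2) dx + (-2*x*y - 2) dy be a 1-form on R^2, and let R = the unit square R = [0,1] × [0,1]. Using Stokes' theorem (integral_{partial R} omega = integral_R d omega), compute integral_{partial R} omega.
integral_(partial R) omega = 0

Stokes: integral_partial_R omega = integral_R d omega with d omega = (∂Q/∂x - ∂P/∂y) dx ∧ dy.
  ∂Q/∂x = -2*y
  ∂P/∂y = -2*y
  integrand = ∂Q/∂x - ∂P/∂y = 0.
Integrating over R: integral_0^1 integral_0^1 (0) dx dy = 0.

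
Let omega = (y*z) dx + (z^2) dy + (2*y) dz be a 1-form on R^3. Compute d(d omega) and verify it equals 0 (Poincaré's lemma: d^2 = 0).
d(d omega) = 0

Step 1: d omega = sum_{i<j} (∂f_j/∂x_i - ∂f_i/∂x_j) dx_i ∧ dx_j:
  coeff of dx ∧ dy: -z
  coeff of dx ∧ dz: -y
  coeff of dy ∧ dz: 2 - 2*z
Step 2: Apply d again to each 2-form coefficient. The only possible 3-form in R^3 is dx ∧ dy ∧ dz, with coefficient
  ∂(coeff of dy∧dz)/∂x - ∂(coeff of dx∧dz)/∂y + ∂(coeff of dx∧dy)/∂z
  = ∂/∂x (2 - 2*z) - ∂/∂y (-y) + ∂/∂z (-z).
Each of these terms simplifies to sums of mixed partials that cancel in pairs. The result is 0 (by equality of mixed partials for smooth functions — Schwarz / Clairaut).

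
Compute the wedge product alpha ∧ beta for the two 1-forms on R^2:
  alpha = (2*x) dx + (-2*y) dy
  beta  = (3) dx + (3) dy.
alpha ∧ beta = (6*x + 6*y) dx ∧ dy

Distribute the wedge, using dx_i ∧ dx_j = -dx_j ∧ dx_i and dx_i ∧ dx_i = 0. For each pair (i, j) with i < j, the coefficient of dx_i ∧ dx_j in alpha ∧ beta is (alpha_i * beta_j - alpha_j * beta_i). Collecting: alpha ∧ beta = (6*x + 6*y) dx ∧ dy.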